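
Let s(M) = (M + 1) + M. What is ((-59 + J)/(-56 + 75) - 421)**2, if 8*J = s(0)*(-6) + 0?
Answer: 1039095225/5776 ≈ 1.7990e+5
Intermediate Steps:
s(M) = 1 + 2*M (s(M) = (1 + M) + M = 1 + 2*M)
J = -3/4 (J = ((1 + 2*0)*(-6) + 0)/8 = ((1 + 0)*(-6) + 0)/8 = (1*(-6) + 0)/8 = (-6 + 0)/8 = (1/8)*(-6) = -3/4 ≈ -0.75000)
((-59 + J)/(-56 + 75) - 421)**2 = ((-59 - 3/4)/(-56 + 75) - 421)**2 = (-239/4/19 - 421)**2 = (-239/4*1/19 - 421)**2 = (-239/76 - 421)**2 = (-32235/76)**2 = 1039095225/5776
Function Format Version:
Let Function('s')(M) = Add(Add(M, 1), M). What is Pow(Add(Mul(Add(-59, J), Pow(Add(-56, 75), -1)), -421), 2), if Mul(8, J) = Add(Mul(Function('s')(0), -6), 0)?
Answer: Rational(1039095225, 5776) ≈ 1.7990e+5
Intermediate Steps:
Function('s')(M) = Add(1, Mul(2, M)) (Function('s')(M) = Add(Add(1, M), M) = Add(1, Mul(2, M)))
J = Rational(-3, 4) (J = Mul(Rational(1, 8), Add(Mul(Add(1, Mul(2, 0)), -6), 0)) = Mul(Rational(1, 8), Add(Mul(Add(1, 0), -6), 0)) = Mul(Rational(1, 8), Add(Mul(1, -6), 0)) = Mul(Rational(1, 8), Add(-6, 0)) = Mul(Rational(1, 8), -6) = Rational(-3, 4) ≈ -0.75000)
Pow(Add(Mul(Add(-59, J), Pow(Add(-56, 75), -1)), -421), 2) = Pow(Add(Mul(Add(-59, Rational(-3, 4)), Pow(Add(-56, 75), -1)), -421), 2) = Pow(Add(Mul(Rational(-239, 4), Pow(19, -1)), -421), 2) = Pow(Add(Mul(Rational(-239, 4), Rational(1, 19)), -421), 2) = Pow(Add(Rational(-239, 76), -421), 2) = Pow(Rational(-32235, 76), 2) = Rational(1039095225, 5776)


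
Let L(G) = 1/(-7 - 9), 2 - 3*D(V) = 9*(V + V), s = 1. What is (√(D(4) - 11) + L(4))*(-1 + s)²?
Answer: 0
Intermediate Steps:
D(V) = ⅔ - 6*V (D(V) = ⅔ - 3*(V + V) = ⅔ - 3*2*V = ⅔ - 6*V)
L(G) = -1/16 (L(G) = 1/(-16) = -1/16)
(√(D(4) - 11) + L(4))*(-1 + s)² = (√((⅔ - 6*4) - 11) - 1/16)*(-1 + 1)² = (√((⅔ - 24) - 11) - 1/16)*0² = (√(-70/3 - 11) - 1/16)*0 = (√(-103/3) - 1/16)*0 = (I*√309/3 - 1/16)*0 = (-1/16 + I*√309/3)*0 = 0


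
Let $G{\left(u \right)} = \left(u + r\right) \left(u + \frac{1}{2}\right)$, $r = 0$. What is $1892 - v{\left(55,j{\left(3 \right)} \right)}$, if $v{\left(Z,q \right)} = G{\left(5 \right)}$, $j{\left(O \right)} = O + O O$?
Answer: $\frac{3729}{2} \approx 1864.5$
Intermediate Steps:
$j{\left(O \right)} = O + O^{2}$
$G{\left(u \right)} = u \left(\frac{1}{2} + u\right)$ ($G{\left(u \right)} = \left(u + 0\right) \left(u + \frac{1}{2}\right) = u \left(u + \frac{1}{2}\right) = u \left(\frac{1}{2} + u\right)$)
$v{\left(Z,q \right)} = \frac{55}{2}$ ($v{\left(Z,q \right)} = 5 \left(\frac{1}{2} + 5\right) = 5 \cdot \frac{11}{2} = \frac{55}{2}$)
$1892 - v{\left(55,j{\left(3 \right)} \right)} = 1892 - \frac{55}{2} = \frac{3729}{2}$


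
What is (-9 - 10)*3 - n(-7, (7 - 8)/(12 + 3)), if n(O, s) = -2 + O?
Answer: -48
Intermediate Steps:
(-9 - 10)*3 - n(-7, (7 - 8)/(12 + 3)) = (-9 - 10)*3 - (-2 - 7) = -19*3 - 1*(-9) = -57 + 9 = -48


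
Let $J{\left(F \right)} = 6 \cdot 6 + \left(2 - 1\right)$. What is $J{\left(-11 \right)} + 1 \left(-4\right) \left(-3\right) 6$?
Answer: $109$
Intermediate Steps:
$J{\left(F \right)} = 37$ ($J{\left(F \right)} = 36 + \left(2 - 1\right) = 36 + 1 = 37$)
$J{\left(-11 \right)} + 1 \left(-4\right) \left(-3\right) 6 = 37 + 1 \left(-4\right) \left(-3\right) 6 = 37 + 1 \cdot 12 \cdot 6 = 37 + 1 \cdot 72 = 37 + 72 = 109$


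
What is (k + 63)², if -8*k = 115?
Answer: 151321/64 ≈ 2364.4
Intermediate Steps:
k = -115/8 (k = -⅛*115 = -115/8 ≈ -14.375)
(k + 63)² = (-115/8 + 63)² = (389/8)² = 151321/64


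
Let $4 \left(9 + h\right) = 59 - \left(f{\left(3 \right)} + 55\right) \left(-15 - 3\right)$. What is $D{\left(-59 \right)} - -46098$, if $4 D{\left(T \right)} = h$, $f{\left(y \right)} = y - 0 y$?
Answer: $\frac{738635}{16} \approx 46165.0$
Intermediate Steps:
$f{\left(y \right)} = y$ ($f{\left(y \right)} = y - 0 = y + 0 = y$)
$h = \frac{1067}{4}$ ($h = -9 + \frac{59 - \left(3 + 55\right) \left(-15 - 3\right)}{4} = -9 + \frac{59 - 58 \left(-18\right)}{4} = -9 + \frac{59 - -1044}{4} = -9 + \frac{59 + 1044}{4} = -9 + \frac{1}{4} \cdot 1103 = -9 + \frac{1103}{4} = \frac{1067}{4} \approx 266.75$)
$D{\left(T \right)} = \frac{1067}{16}$ ($D{\left(T \right)} = \frac{1}{4} \cdot \frac{1067}{4} = \frac{1067}{16}$)
$D{\left(-59 \right)} - -46098 = \frac{1067}{16} - -46098 = \frac{1067}{16} + 46098 = \frac{738635}{16}$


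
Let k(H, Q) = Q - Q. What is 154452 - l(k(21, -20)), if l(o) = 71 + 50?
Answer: 154331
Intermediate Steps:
k(H, Q) = 0
l(o) = 121
154452 - l(k(21, -20)) = 154452 - 1*121 = 154452 - 121 = 154331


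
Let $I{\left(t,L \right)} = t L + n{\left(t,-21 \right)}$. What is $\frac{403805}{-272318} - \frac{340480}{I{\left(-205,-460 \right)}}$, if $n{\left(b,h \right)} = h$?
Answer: $- \frac{130789164235}{25673868722} \approx -5.0943$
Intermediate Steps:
$I{\left(t,L \right)} = -21 + L t$ ($I{\left(t,L \right)} = t L - 21 = L t - 21 = -21 + L t$)
$\frac{403805}{-272318} - \frac{340480}{I{\left(-205,-460 \right)}} = \frac{403805}{-272318} - \frac{340480}{-21 - -94300} = 403805 \left(- \frac{1}{272318}\right) - \frac{340480}{-21 + 94300} = - \frac{403805}{272318} - \frac{340480}{94279} = - \frac{130789164235}{25673868722}$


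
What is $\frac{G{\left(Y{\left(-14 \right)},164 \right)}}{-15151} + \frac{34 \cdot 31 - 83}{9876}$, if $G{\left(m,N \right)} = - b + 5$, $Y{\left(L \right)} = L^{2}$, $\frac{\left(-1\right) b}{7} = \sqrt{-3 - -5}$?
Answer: $\frac{14662241}{149631276} - \frac{7 \sqrt{2}}{15151} \approx 0.097336$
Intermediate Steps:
$b = - 7 \sqrt{2}$ ($b = - 7 \sqrt{-3 - -5} = - 7 \sqrt{-3 + 5} = - 7 \sqrt{2} \approx -9.8995$)
$G{\left(m,N \right)} = 5 + 7 \sqrt{2}$ ($G{\left(m,N \right)} = - \left(-7\right) \sqrt{2} + 5 = 7 \sqrt{2} + 5 = 5 + 7 \sqrt{2}$)
$\frac{G{\left(Y{\left(-14 \right)},164 \right)}}{-15151} + \frac{34 \cdot 31 - 83}{9876} = \frac{5 + 7 \sqrt{2}}{-15151} + \frac{34 \cdot 31 - 83}{9876} = \left(5 + 7 \sqrt{2}\right) \left(- \frac{1}{15151}\right) + \left(1054 - 83\right) \frac{1}{9876} = \left(- \frac{5}{15151} - \frac{7 \sqrt{2}}{15151}\right) + 971 \cdot \frac{1}{9876} = \left(- \frac{5}{15151} - \frac{7 \sqrt{2}}{15151}\right) + \frac{971}{9876} = \frac{14662241}{149631276} - \frac{7 \sqrt{2}}{15151}$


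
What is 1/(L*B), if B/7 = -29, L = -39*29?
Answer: 1/229593 ≈ 4.3555e-6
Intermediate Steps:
L = -1131
B = -203 (B = 7*(-29) = -203)
1/(L*B) = 1/(-1131*(-203)) = 1/229593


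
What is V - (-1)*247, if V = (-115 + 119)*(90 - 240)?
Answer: -353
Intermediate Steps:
V = -600 (V = 4*(-150) = -600)
V - (-1)*247 = -600 - (-1)*247 = -600 - 1*(-247) = -600 + 247 = -353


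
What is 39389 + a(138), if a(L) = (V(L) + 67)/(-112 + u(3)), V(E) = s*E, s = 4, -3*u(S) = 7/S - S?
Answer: 39619763/1006 ≈ 39383.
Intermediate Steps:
u(S) = -7/(3*S) + S/3 (u(S) = -(7/S - S)/3 = -(-S + 7/S)/3 = -7/(3*S) + S/3)
V(E) = 4*E
a(L) = -603/1006 - 18*L/503 (a(L) = (4*L + 67)/(-112 + (⅓)*(-7 + 3²)/3) = (67 + 4*L)/(-112 + (⅓)*(⅓)*(-7 + 9)) = (67 + 4*L)/(-112 + (⅓)*(⅓)*2) = (67 + 4*L)/(-112 + 2/9) = (67 + 4*L)/(-1006/9) = (67 + 4*L)*(-9/1006) = -603/1006 - 18*L/503)
39389 + a(138) = 39389 + (-603/1006 - 18/503*138) = 39389 + (-603/1006 - 2484/503) = 39389 - 5571/1006 = 39619763/1006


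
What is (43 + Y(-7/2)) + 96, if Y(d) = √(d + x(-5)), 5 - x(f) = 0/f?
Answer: 139 + √6/2 ≈ 140.22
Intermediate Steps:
x(f) = 5 (x(f) = 5 - 0/f = 5 - 1*0 = 5 + 0 = 5)
Y(d) = √(5 + d) (Y(d) = √(d + 5) = √(5 + d))
(43 + Y(-7/2)) + 96 = (43 + √(5 - 7/2)) + 96 = (43 + √(3/2)) + 96 = (43 + √6/2) + 96 = 139 + √6/2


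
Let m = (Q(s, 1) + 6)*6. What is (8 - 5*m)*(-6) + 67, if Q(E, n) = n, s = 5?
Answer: 1279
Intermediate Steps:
m = 42 (m = (1 + 6)*6 = 7*6 = 42)
(8 - 5*m)*(-6) + 67 = (8 - 5*42)*(-6) + 67 = (8 - 210)*(-6) + 67 = -202*(-6) + 67 = 1212 + 67 = 1279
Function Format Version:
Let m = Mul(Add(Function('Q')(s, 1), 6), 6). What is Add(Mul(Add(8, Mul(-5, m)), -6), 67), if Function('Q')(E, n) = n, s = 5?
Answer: 1279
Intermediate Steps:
m = 42 (m = Mul(Add(1, 6), 6) = Mul(7, 6) = 42)
Add(Mul(Add(8, Mul(-5, m)), -6), 67) = Add(Mul(Add(8, Mul(-5, 42)), -6), 67) = Add(Mul(Add(8, -210), -6), 67) = Add(Mul(-202, -6), 67) = Add(1212, 67) = 1279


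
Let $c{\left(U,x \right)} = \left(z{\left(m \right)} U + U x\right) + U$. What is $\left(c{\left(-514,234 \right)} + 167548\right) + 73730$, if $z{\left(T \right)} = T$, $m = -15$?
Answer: $128198$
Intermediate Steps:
$c{\left(U,x \right)} = - 14 U + U x$ ($c{\left(U,x \right)} = \left(- 15 U + U x\right) + U = - 14 U + U x$)
$\left(c{\left(-514,234 \right)} + 167548\right) + 73730 = \left(- 514 \left(-14 + 234\right) + 167548\right) + 73730 = \left(\left(-514\right) 220 + 167548\right) + 73730 = \left(-113080 + 167548\right) + 73730 = 54468 + 73730 = 128198$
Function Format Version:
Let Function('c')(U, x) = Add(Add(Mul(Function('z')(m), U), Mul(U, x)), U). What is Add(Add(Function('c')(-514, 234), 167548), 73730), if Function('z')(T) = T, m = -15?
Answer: 128198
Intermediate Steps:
Function('c')(U, x) = Add(Mul(-14, U), Mul(U, x)) (Function('c')(U, x) = Add(Add(Mul(-15, U), Mul(U, x)), U) = Add(Mul(-14, U), Mul(U, x)))
Add(Add(Function('c')(-514, 234), 167548), 73730) = Add(Add(Mul(-514, Add(-14, 234)), 167548), 73730) = Add(Add(Mul(-514, 220), 167548), 73730) = Add(Add(-113080, 167548), 73730) = Add(54468, 73730) = 128198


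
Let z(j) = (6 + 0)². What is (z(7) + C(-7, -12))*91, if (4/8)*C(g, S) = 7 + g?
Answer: 3276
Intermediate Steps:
z(j) = 36 (z(j) = 6² = 36)
C(g, S) = 14 + 2*g (C(g, S) = 2*(7 + g) = 14 + 2*g)
(z(7) + C(-7, -12))*91 = (36 + (14 + 2*(-7)))*91 = (36 + (14 - 14))*91 = (36 + 0)*91 = 36*91 = 3276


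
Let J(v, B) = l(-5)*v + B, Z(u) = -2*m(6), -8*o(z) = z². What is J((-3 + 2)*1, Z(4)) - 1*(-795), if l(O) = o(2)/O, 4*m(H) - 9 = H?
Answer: 3937/5 ≈ 787.40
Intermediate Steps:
o(z) = -z²/8
m(H) = 9/4 + H/4
l(O) = -1/(2*O) (l(O) = (-⅛*2²)/O = (-⅛*4)/O = -1/(2*O))
Z(u) = -15/2 (Z(u) = -2*(9/4 + (¼)*6) = -2*(9/4 + 3/2) = -2*15/4 = -15/2)
J(v, B) = B + v/10 (J(v, B) = (-½/(-5))*v + B = (-½*(-⅕))*v + B = v/10 + B = B + v/10)
J((-3 + 2)*1, Z(4)) - 1*(-795) = (-15/2 + ((-3 + 2)*1)/10) - 1*(-795) = (-15/2 + (-1*1)/10) + 795 = (-15/2 + (⅒)*(-1)) + 795 = (-15/2 - ⅒) + 795 = -38/5 + 795 = 3937/5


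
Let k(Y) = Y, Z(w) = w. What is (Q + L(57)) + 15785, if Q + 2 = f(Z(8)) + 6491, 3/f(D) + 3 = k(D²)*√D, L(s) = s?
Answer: 731541238/32759 + 384*√2/32759 ≈ 22331.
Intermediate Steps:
f(D) = 3/(-3 + D^(5/2)) (f(D) = 3/(-3 + D²*√D) = 3/(-3 + D^(5/2)))
Q = 6489 + 3/(-3 + 128*√2) (Q = -2 + (3/(-3 + 8^(5/2)) + 6491) = -2 + (3/(-3 + 128*√2) + 6491) = -2 + (6491 + 3/(-3 + 128*√2)) = 6489 + 3/(-3 + 128*√2) ≈ 6489.0)
(Q + L(57)) + 15785 = ((212573160/32759 + 384*√2/32759) + 57) + 15785 = (214440423/32759 + 384*√2/32759) + 15785 = 731541238/32759 + 384*√2/32759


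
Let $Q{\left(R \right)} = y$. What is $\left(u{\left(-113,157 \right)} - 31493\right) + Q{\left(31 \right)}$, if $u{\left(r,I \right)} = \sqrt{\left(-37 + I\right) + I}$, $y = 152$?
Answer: $-31341 + \sqrt{277} \approx -31324.0$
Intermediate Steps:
$u{\left(r,I \right)} = \sqrt{-37 + 2 I}$
$Q{\left(R \right)} = 152$
$\left(u{\left(-113,157 \right)} - 31493\right) + Q{\left(31 \right)} = \left(\sqrt{-37 + 2 \cdot 157} - 31493\right) + 152 = \left(\sqrt{-37 + 314} - 31493\right) + 152 = \left(\sqrt{277} - 31493\right) + 152 = \left(-31493 + \sqrt{277}\right) + 152 = -31341 + \sqrt{277}$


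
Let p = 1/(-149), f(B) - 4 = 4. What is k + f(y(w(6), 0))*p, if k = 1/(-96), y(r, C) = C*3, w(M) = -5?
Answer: -917/14304 ≈ -0.064108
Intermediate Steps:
y(r, C) = 3*C
f(B) = 8 (f(B) = 4 + 4 = 8)
p = -1/149 ≈ -0.0067114
k = -1/96 ≈ -0.010417
k + f(y(w(6), 0))*p = -1/96 + 8*(-1/149) = -1/96 - 8/149 = -917/14304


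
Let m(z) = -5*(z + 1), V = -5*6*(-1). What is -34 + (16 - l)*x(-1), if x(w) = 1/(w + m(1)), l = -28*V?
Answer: -1230/11 ≈ -111.82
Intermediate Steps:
V = 30 (V = -30*(-1) = 30)
m(z) = -5 - 5*z (m(z) = -5*(1 + z) = -5 - 5*z)
l = -840 (l = -28*30 = -840)
x(w) = 1/(-10 + w) (x(w) = 1/(w + (-5 - 5*1)) = 1/(w + (-5 - 5)) = 1/(w - 10) = 1/(-10 + w))
-34 + (16 - l)*x(-1) = -34 + (16 - 1*(-840))/(-10 - 1) = -34 + (16 + 840)/(-11) = -34 + 856*(-1/11) = -34 - 856/11 = -1230/11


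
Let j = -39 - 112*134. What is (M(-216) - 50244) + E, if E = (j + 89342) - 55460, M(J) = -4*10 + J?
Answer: -31665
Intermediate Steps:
M(J) = -40 + J
j = -15047 (j = -39 - 15008 = -15047)
E = 18835 (E = (-15047 + 89342) - 55460 = 74295 - 55460 = 18835)
(M(-216) - 50244) + E = ((-40 - 216) - 50244) + 18835 = (-256 - 50244) + 18835 = -50500 + 18835 = -31665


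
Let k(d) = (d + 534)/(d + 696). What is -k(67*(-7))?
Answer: -65/227 ≈ -0.28634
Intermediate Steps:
k(d) = (534 + d)/(696 + d)
-k(67*(-7)) = -(534 + 67*(-7))/(696 + 67*(-7)) = -(534 - 469)/(696 - 469) = -65/227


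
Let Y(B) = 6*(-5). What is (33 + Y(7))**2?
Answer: 9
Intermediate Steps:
Y(B) = -30
(33 + Y(7))**2 = (33 - 30)**2 = 3**2 = 9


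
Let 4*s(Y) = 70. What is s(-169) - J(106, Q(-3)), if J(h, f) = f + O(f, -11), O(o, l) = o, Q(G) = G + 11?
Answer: 3/2 ≈ 1.5000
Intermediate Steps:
Q(G) = 11 + G
s(Y) = 35/2 (s(Y) = (¼)*70 = 35/2)
J(h, f) = 2*f (J(h, f) = f + f = 2*f)
s(-169) - J(106, Q(-3)) = 35/2 - 2*(11 - 3) = 35/2 - 2*8 = 35/2 - 1*16 = 35/2 - 16 = 3/2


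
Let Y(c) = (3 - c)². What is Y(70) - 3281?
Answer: 1208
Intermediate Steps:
Y(70) - 3281 = (-3 + 70)² - 3281 = 67² - 3281 = 4489 - 3281 = 1208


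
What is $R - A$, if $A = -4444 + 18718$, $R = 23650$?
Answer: $9376$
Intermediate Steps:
$A = 14274$
$R - A = 23650 - 14274 = 9376$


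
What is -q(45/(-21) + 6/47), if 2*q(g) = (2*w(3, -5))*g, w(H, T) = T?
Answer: -3315/329 ≈ -10.076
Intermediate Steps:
q(g) = -5*g (q(g) = ((2*(-5))*g)/2 = (-10*g)/2 = -5*g)
-q(45/(-21) + 6/47) = -(-5)*(45/(-21) + 6/47) = -(-5)*(45*(-1/21) + 6*(1/47)) = -(-5)*(-15/7 + 6/47) = -(-5)*(-663)/329 = -1*3315/329 = -3315/329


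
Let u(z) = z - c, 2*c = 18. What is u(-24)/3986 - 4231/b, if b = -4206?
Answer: 4181492/4191279 ≈ 0.99766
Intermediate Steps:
c = 9 (c = (½)*18 = 9)
u(z) = -9 + z (u(z) = z - 1*9 = z - 9 = -9 + z)
u(-24)/3986 - 4231/b = (-9 - 24)/3986 - 4231/(-4206) = -33*1/3986 - 4231*(-1/4206) = -33/3986 + 4231/4206 = 4181492/4191279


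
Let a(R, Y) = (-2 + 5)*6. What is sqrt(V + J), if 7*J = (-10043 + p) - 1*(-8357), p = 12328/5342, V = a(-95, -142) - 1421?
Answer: 3*I*sqrt(63837858889)/18697 ≈ 40.54*I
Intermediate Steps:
a(R, Y) = 18 (a(R, Y) = 3*6 = 18)
V = -1403 (V = 18 - 1421 = -1403)
p = 6164/2671 (p = 12328*(1/5342) = 6164/2671 ≈ 2.3078)
J = -4497142/18697 (J = ((-10043 + 6164/2671) - 1*(-8357))/7 = (-26818689/2671 + 8357)/7 = (1/7)*(-4497142/2671) = -4497142/18697 ≈ -240.53)
sqrt(V + J) = sqrt(-1403 - 4497142/18697) = sqrt(-30729033/18697) = 3*I*sqrt(63837858889)/18697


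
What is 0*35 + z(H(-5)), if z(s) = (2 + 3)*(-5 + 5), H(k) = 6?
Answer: 0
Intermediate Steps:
z(s) = 0 (z(s) = 5*0 = 0)
0*35 + z(H(-5)) = 0*35 + 0 = 0 + 0 = 0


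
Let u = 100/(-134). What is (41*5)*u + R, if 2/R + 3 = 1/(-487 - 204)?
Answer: -10675547/69479 ≈ -153.65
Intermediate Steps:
u = -50/67 (u = 100*(-1/134) = -50/67 ≈ -0.74627)
R = -691/1037 (R = 2/(-3 + 1/(-487 - 204)) = 2/(-3 + 1/(-691)) = 2/(-3 - 1/691) = 2/(-2074/691) = 2*(-691/2074) = -691/1037 ≈ -0.66635)
(41*5)*u + R = (41*5)*(-50/67) - 691/1037 = 205*(-50/67) - 691/1037 = -10250/67 - 691/1037 = -10675547/69479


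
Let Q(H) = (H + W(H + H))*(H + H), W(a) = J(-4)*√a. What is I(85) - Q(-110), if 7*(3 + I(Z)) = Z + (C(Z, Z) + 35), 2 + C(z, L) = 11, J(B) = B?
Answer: -169292/7 - 1760*I*√55 ≈ -24185.0 - 13053.0*I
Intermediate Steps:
C(z, L) = 9 (C(z, L) = -2 + 11 = 9)
I(Z) = 23/7 + Z/7 (I(Z) = -3 + (Z + (9 + 35))/7 = -3 + (Z + 44)/7 = -3 + (44 + Z)/7 = -3 + (44/7 + Z/7) = 23/7 + Z/7)
W(a) = -4*√a
Q(H) = 2*H*(H - 4*√2*√H) (Q(H) = (H - 4*√(H + H))*(H + H) = (H - 4*√2*√H)*(2*H) = 2*H*(H - 4*√2*√H))
I(85) - Q(-110) = (23/7 + (⅐)*85) - 2*(-110)*(-110 - 4*√2*√(-110)) = (23/7 + 85/7) - 2*(-110)*(-110 - 4*√2*I*√110) = 108/7 - 2*(-110)*(-110 - 8*I*√55) = 108/7 - (24200 + 1760*I*√55) = 108/7 + (-24200 - 1760*I*√55) = -169292/7 - 1760*I*√55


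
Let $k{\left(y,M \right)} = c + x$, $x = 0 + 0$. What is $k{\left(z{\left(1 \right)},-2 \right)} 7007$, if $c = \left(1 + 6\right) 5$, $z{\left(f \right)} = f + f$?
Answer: $245245$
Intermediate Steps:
$z{\left(f \right)} = 2 f$
$x = 0$
$c = 35$ ($c = 7 \cdot 5 = 35$)
$k{\left(y,M \right)} = 35$ ($k{\left(y,M \right)} = 35 + 0 = 35$)
$k{\left(z{\left(1 \right)},-2 \right)} 7007 = 35 \cdot 7007 = 245245$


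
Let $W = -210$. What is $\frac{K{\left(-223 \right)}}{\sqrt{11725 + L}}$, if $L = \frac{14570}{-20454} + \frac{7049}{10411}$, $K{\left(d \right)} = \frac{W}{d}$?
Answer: $\frac{210 \sqrt{132920801168704082961}}{278392230688799} \approx 0.0086968$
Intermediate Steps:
$K{\left(d \right)} = - \frac{210}{d}$
$L = - \frac{3754012}{106473297}$ ($L = 14570 \left(- \frac{1}{20454}\right) + 7049 \cdot \frac{1}{10411} = - \frac{7285}{10227} + \frac{7049}{10411} = - \frac{3754012}{106473297} \approx -0.035258$)
$\frac{K{\left(-223 \right)}}{\sqrt{11725 + L}} = \frac{\left(-210\right) \frac{1}{-223}}{\sqrt{11725 - \frac{3754012}{106473297}}} = \frac{\left(-210\right) \left(- \frac{1}{223}\right)}{\sqrt{\frac{1248395653313}{106473297}}} = \frac{210}{223 \frac{\sqrt{132920801168704082961}}{106473297}} = \frac{210 \frac{\sqrt{132920801168704082961}}{1248395653313}}{223} = \frac{210 \sqrt{132920801168704082961}}{278392230688799}$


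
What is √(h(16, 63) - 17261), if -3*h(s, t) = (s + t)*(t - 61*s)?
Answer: 2*√15258/3 ≈ 82.349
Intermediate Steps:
h(s, t) = -(s + t)*(t - 61*s)/3
√(h(16, 63) - 17261) = √((-⅓*63² + (61/3)*16² + 20*16*63) - 17261) = √((-⅓*3969 + (61/3)*256 + 20160) - 17261) = √((-1323 + 15616/3 + 20160) - 17261) = √(72127/3 - 17261) = √(20344/3) = 2*√15258/3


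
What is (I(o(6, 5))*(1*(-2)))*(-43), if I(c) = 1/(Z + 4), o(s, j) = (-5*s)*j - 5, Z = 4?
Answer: 43/4 ≈ 10.750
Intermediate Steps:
o(s, j) = -5 - 5*j*s (o(s, j) = -5*j*s - 5 = -5 - 5*j*s)
I(c) = 1/8 (I(c) = 1/(4 + 4) = 1/8)
(I(o(6, 5))*(1*(-2)))*(-43) = ((1*(-2))/8)*(-43) = ((1/8)*(-2))*(-43) = -1/4*(-43) = 43/4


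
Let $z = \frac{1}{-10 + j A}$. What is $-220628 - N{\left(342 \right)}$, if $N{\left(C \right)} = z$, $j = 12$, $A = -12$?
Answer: $- \frac{33976711}{154} \approx -2.2063 \cdot 10^{5}$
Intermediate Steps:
$z = - \frac{1}{154}$ ($z = \frac{1}{-10 + 12 \left(-12\right)} = \frac{1}{-10 - 144} = \frac{1}{-154} = - \frac{1}{154} \approx -0.0064935$)
$N{\left(C \right)} = - \frac{1}{154}$
$-220628 - N{\left(342 \right)} = -220628 - - \frac{1}{154} = -220628 + \frac{1}{154} = - \frac{33976711}{154}$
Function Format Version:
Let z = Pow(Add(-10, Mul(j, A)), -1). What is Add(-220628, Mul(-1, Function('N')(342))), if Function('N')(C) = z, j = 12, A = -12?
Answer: Rational(-33976711, 154) ≈ -2.2063e+5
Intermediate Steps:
z = Rational(-1, 154) (z = Pow(Add(-10, Mul(12, -12)), -1) = Pow(Add(-10, -144), -1) = Pow(-154, -1) = Rational(-1, 154) ≈ -0.0064935)
Function('N')(C) = Rational(-1, 154)
Add(-220628, Mul(-1, Function('N')(342))) = Add(-220628, Mul(-1, Rational(-1, 154))) = Add(-220628, Rational(1, 154)) = Rational(-33976711, 154)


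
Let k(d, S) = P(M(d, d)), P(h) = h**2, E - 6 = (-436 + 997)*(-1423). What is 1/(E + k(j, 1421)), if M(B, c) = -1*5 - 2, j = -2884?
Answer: -1/798248 ≈ -1.2527e-6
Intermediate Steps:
M(B, c) = -7 (M(B, c) = -5 - 2 = -7)
E = -798297 (E = 6 + (-436 + 997)*(-1423) = 6 + 561*(-1423) = 6 - 798303 = -798297)
k(d, S) = 49 (k(d, S) = (-7)**2 = 49)
1/(E + k(j, 1421)) = 1/(-798297 + 49) = 1/(-798248) = -1/798248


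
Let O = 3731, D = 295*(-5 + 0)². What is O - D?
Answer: -3644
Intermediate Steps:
D = 7375 (D = 295*(-5)² = 295*25 = 7375)
O - D = 3731 - 1*7375 = 3731 - 7375 = -3644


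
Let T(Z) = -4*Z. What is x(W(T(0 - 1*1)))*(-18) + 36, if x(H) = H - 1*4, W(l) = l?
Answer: 36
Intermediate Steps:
x(H) = -4 + H (x(H) = H - 4 = -4 + H)
x(W(T(0 - 1*1)))*(-18) + 36 = (-4 - 4*(0 - 1*1))*(-18) + 36 = (-4 - 4*(0 - 1))*(-18) + 36 = (-4 - 4*(-1))*(-18) + 36 = (-4 + 4)*(-18) + 36 = 0*(-18) + 36 = 0 + 36 = 36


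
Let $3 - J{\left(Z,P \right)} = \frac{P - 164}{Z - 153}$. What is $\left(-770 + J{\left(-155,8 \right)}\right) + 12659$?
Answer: $\frac{915645}{77} \approx 11892.0$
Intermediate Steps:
$J{\left(Z,P \right)} = 3 - \frac{-164 + P}{-153 + Z}$ ($J{\left(Z,P \right)} = 3 - \frac{P - 164}{Z - 153} = 3 - \frac{-164 + P}{-153 + Z}$)
$\left(-770 + J{\left(-155,8 \right)}\right) + 12659 = \left(-770 + \frac{-295 - 8 + 3 \left(-155\right)}{-153 - 155}\right) + 12659 = \left(-770 + \frac{-295 - 8 - 465}{-308}\right) + 12659 = \left(-770 - - \frac{192}{77}\right) + 12659 = \left(-770 + \frac{192}{77}\right) + 12659 = - \frac{59098}{77} + 12659 = \frac{915645}{77}$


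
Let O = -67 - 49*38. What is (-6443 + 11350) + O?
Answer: 2978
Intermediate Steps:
O = -1929 (O = -67 - 1862 = -1929)
(-6443 + 11350) + O = (-6443 + 11350) - 1929 = 4907 - 1929 = 2978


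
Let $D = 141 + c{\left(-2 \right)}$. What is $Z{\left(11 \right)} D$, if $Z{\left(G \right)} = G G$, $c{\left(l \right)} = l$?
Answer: $16819$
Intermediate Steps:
$Z{\left(G \right)} = G^{2}$
$D = 139$ ($D = 141 - 2 = 139$)
$Z{\left(11 \right)} D = 11^{2} \cdot 139 = 121 \cdot 139 = 16819$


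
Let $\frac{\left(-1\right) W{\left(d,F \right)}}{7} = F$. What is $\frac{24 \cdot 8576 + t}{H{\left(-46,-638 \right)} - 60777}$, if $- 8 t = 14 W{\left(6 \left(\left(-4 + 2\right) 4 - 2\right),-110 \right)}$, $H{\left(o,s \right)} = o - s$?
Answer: $- \frac{408953}{120370} \approx -3.3975$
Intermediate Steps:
$W{\left(d,F \right)} = - 7 F$
$t = - \frac{2695}{2}$ ($t = - \frac{14 \left(\left(-7\right) \left(-110\right)\right)}{8} = - \frac{14 \cdot 770}{8} = \left(- \frac{1}{8}\right) 10780 = - \frac{2695}{2} \approx -1347.5$)
$\frac{24 \cdot 8576 + t}{H{\left(-46,-638 \right)} - 60777} = \frac{24 \cdot 8576 - \frac{2695}{2}}{\left(-46 - -638\right) - 60777} = \frac{205824 - \frac{2695}{2}}{\left(-46 + 638\right) - 60777} = \frac{408953}{2 \left(592 - 60777\right)} = \frac{408953}{2 \left(-60185\right)} = \frac{408953}{2} \left(- \frac{1}{60185}\right) = - \frac{408953}{120370}$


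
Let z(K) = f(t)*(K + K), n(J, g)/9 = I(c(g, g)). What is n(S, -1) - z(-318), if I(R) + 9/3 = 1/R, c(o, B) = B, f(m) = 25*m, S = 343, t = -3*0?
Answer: -36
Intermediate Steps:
t = 0
I(R) = -3 + 1/R
n(J, g) = -27 + 9/g (n(J, g) = 9*(-3 + 1/g) = -27 + 9/g)
z(K) = 0 (z(K) = (25*0)*(K + K) = 0*(2*K) = 0)
n(S, -1) - z(-318) = (-27 + 9/(-1)) - 1*0 = (-27 + 9*(-1)) + 0 = (-27 - 9) + 0 = -36 + 0 = -36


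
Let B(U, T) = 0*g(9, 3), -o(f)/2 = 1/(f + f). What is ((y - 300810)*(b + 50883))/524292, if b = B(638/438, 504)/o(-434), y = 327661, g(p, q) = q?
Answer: 455419811/174764 ≈ 2605.9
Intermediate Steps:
o(f) = -1/f (o(f) = -2/(f + f) = -2*1/(2*f) = -1/f)
B(U, T) = 0 (B(U, T) = 0*3 = 0)
b = 0 (b = 0/((-1/(-434))) = 0/((-1*(-1/434))) = 0/(1/434) = 0*434 = 0)
((y - 300810)*(b + 50883))/524292 = ((327661 - 300810)*(0 + 50883))/524292 = (26851*50883)*(1/524292) = 1366259433*(1/524292) = 455419811/174764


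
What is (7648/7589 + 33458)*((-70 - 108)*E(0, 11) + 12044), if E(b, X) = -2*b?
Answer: 3058217418040/7589 ≈ 4.0298e+8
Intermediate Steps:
(7648/7589 + 33458)*((-70 - 108)*E(0, 11) + 12044) = (7648/7589 + 33458)*((-70 - 108)*(-2*0) + 12044) = (7648*(1/7589) + 33458)*(-178*0 + 12044) = (7648/7589 + 33458)*(0 + 12044) = (253920410/7589)*12044 = 3058217418040/7589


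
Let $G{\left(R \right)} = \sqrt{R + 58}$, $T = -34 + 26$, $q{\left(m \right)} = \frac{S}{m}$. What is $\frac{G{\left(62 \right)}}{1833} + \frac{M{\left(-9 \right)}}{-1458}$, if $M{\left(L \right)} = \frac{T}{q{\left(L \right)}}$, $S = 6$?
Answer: $- \frac{2}{243} + \frac{2 \sqrt{30}}{1833} \approx -0.0022542$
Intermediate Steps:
$q{\left(m \right)} = \frac{6}{m}$
$T = -8$
$G{\left(R \right)} = \sqrt{58 + R}$
$M{\left(L \right)} = - \frac{4 L}{3}$ ($M{\left(L \right)} = - \frac{8}{6 \frac{1}{L}} = - 8 \frac{L}{6} = - \frac{4 L}{3}$)
$\frac{G{\left(62 \right)}}{1833} + \frac{M{\left(-9 \right)}}{-1458} = \frac{\sqrt{58 + 62}}{1833} + \frac{\left(- \frac{4}{3}\right) \left(-9\right)}{-1458} = \sqrt{120} \cdot \frac{1}{1833} + 12 \left(- \frac{1}{1458}\right) = 2 \sqrt{30} \cdot \frac{1}{1833} - \frac{2}{243} = \frac{2 \sqrt{30}}{1833} - \frac{2}{243} = - \frac{2}{243} + \frac{2 \sqrt{30}}{1833}$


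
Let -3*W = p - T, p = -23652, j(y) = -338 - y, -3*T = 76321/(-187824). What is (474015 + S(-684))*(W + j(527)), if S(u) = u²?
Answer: 532161879297475/80496 ≈ 6.6110e+9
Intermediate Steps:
T = 10903/80496 (T = -76321/(3*(-187824)) = -76321*(-1)/(3*187824) = -⅓*(-10903/26832) = 10903/80496 ≈ 0.13545)
W = 1903902295/241488 (W = -(-23652 - 1*10903/80496)/3 = -(-23652 - 10903/80496)/3 = -⅓*(-1903902295/80496) = 1903902295/241488 ≈ 7884.0)
(474015 + S(-684))*(W + j(527)) = (474015 + (-684)²)*(1903902295/241488 + (-338 - 1*527)) = (474015 + 467856)*(1903902295/241488 + (-338 - 527)) = 941871*(1903902295/241488 - 865) = 941871*(1695015175/241488) = 532161879297475/80496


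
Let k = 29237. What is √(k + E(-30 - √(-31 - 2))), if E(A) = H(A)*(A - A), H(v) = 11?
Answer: 13*√173 ≈ 170.99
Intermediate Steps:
E(A) = 0 (E(A) = 11*(A - A) = 11*0 = 0)
√(k + E(-30 - √(-31 - 2))) = √(29237 + 0) = √29237 = 13*√173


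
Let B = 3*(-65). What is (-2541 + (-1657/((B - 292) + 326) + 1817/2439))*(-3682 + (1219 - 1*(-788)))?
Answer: 1664051159825/392679 ≈ 4.2377e+6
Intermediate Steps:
B = -195
(-2541 + (-1657/((B - 292) + 326) + 1817/2439))*(-3682 + (1219 - 1*(-788))) = (-2541 + (-1657/((-195 - 292) + 326) + 1817/2439))*(-3682 + (1219 - 1*(-788))) = (-2541 + (-1657/(-487 + 326) + 1817*(1/2439)))*(-3682 + (1219 + 788)) = (-2541 + (-1657/(-161) + 1817/2439))*(-3682 + 2007) = (-2541 + (-1657*(-1/161) + 1817/2439))*(-1675) = (-2541 + (1657/161 + 1817/2439))*(-1675) = (-2541 + 4333960/392679)*(-1675) = -993463379/392679*(-1675) = 1664051159825/392679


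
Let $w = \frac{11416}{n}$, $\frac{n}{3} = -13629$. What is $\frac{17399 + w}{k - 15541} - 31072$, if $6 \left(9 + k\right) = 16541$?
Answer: $- \frac{32507346189586}{1046148411} \approx -31073.0$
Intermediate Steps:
$n = -40887$ ($n = 3 \left(-13629\right) = -40887$)
$k = \frac{16487}{6}$ ($k = -9 + \frac{1}{6} \cdot 16541 = -9 + \frac{16541}{6} = \frac{16487}{6} \approx 2747.8$)
$w = - \frac{11416}{40887}$ ($w = \frac{11416}{-40887} = 11416 \left(- \frac{1}{40887}\right) = - \frac{11416}{40887} \approx -0.27921$)
$\frac{17399 + w}{k - 15541} - 31072 = \frac{17399 - \frac{11416}{40887}}{\frac{16487}{6} - 15541} - 31072 = \frac{711381497}{40887 \left(- \frac{76759}{6}\right)} - 31072 = \frac{711381497}{40887} \left(- \frac{6}{76759}\right) - 31072 = - \frac{1422762994}{1046148411} - 31072 = - \frac{32507346189586}{1046148411}$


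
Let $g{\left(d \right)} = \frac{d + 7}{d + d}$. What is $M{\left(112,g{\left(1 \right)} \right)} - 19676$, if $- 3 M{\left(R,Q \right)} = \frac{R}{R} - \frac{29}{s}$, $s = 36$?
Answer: $- \frac{2125015}{108} \approx -19676.0$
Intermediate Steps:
$g{\left(d \right)} = \frac{7 + d}{2 d}$
$M{\left(R,Q \right)} = - \frac{7}{108}$ ($M{\left(R,Q \right)} = - \frac{\frac{R}{R} - \frac{29}{36}}{3} = - \frac{1 - \frac{29}{36}}{3} = \left(- \frac{1}{3}\right) \frac{7}{36} = - \frac{7}{108}$)
$M{\left(112,g{\left(1 \right)} \right)} - 19676 = - \frac{7}{108} - 19676 = - \frac{2125015}{108}$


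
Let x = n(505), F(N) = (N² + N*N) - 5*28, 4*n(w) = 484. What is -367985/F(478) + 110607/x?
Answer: 50483848411/55276188 ≈ 913.30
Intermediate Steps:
n(w) = 121 (n(w) = (¼)*484 = 121)
F(N) = -140 + 2*N² (F(N) = (N² + N²) - 140 = 2*N² - 140 = -140 + 2*N²)
x = 121
-367985/F(478) + 110607/x = -367985/(-140 + 2*478²) + 110607/121 = -367985/(-140 + 2*228484) + 110607*(1/121) = -367985/(-140 + 456968) + 110607/121 = -367985/456828 + 110607/121 = 50483848411/55276188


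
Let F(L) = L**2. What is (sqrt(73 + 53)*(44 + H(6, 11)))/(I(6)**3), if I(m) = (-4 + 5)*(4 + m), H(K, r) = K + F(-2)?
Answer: 81*sqrt(14)/500 ≈ 0.60615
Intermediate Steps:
H(K, r) = 4 + K (H(K, r) = K + (-2)**2 = K + 4 = 4 + K)
I(m) = 4 + m (I(m) = 1*(4 + m) = 4 + m)
(sqrt(73 + 53)*(44 + H(6, 11)))/(I(6)**3) = (sqrt(73 + 53)*(44 + (4 + 6)))/((4 + 6)**3) = (sqrt(126)*(44 + 10))/(10**3) = ((3*sqrt(14))*54)/1000 = (162*sqrt(14))*(1/1000) = 81*sqrt(14)/500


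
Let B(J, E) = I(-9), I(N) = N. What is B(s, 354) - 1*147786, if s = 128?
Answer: -147795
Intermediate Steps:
B(J, E) = -9
B(s, 354) - 1*147786 = -9 - 1*147786 = -9 - 147786 = -147795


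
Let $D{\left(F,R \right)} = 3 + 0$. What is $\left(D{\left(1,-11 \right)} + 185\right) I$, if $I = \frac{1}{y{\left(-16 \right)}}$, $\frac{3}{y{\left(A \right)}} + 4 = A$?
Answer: $- \frac{3760}{3} \approx -1253.3$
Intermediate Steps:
$D{\left(F,R \right)} = 3$
$y{\left(A \right)} = \frac{3}{-4 + A}$
$I = - \frac{20}{3}$ ($I = \frac{1}{3 \frac{1}{-4 - 16}} = \frac{1}{3 \frac{1}{-20}} = \frac{1}{3 \left(- \frac{1}{20}\right)} = \frac{1}{- \frac{3}{20}} = - \frac{20}{3} \approx -6.6667$)
$\left(D{\left(1,-11 \right)} + 185\right) I = \left(3 + 185\right) \left(- \frac{20}{3}\right) = 188 \left(- \frac{20}{3}\right) = - \frac{3760}{3}$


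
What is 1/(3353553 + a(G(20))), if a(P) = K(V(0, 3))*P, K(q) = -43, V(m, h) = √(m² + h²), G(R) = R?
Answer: 1/3352693 ≈ 2.9827e-7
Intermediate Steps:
V(m, h) = √(h² + m²)
a(P) = -43*P
1/(3353553 + a(G(20))) = 1/(3353553 - 43*20) = 1/(3353553 - 860) = 1/3352693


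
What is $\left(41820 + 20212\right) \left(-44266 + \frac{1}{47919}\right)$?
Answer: $- \frac{131581189924496}{47919} \approx -2.7459 \cdot 10^{9}$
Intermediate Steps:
$\left(41820 + 20212\right) \left(-44266 + \frac{1}{47919}\right) = 62032 \left(-44266 + \frac{1}{47919}\right) = 62032 \left(- \frac{2121182453}{47919}\right) = - \frac{131581189924496}{47919}$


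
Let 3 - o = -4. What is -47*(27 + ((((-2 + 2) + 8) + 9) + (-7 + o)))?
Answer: -2068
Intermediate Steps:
o = 7 (o = 3 - 1*(-4) = 3 + 4 = 7)
-47*(27 + ((((-2 + 2) + 8) + 9) + (-7 + o))) = -47*(27 + ((((-2 + 2) + 8) + 9) + (-7 + 7))) = -47*(27 + (((0 + 8) + 9) + 0)) = -47*(27 + ((8 + 9) + 0)) = -47*(27 + (17 + 0)) = -47*(27 + 17) = -47*44 = -2068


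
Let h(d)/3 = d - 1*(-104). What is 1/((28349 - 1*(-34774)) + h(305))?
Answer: 1/64350 ≈ 1.5540e-5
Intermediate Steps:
h(d) = 312 + 3*d (h(d) = 3*(d - 1*(-104)) = 3*(d + 104) = 3*(104 + d) = 312 + 3*d)
1/((28349 - 1*(-34774)) + h(305)) = 1/((28349 - 1*(-34774)) + (312 + 3*305)) = 1/((28349 + 34774) + (312 + 915)) = 1/(63123 + 1227) = 1/64350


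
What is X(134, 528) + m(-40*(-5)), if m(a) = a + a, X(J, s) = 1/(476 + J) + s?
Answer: 566081/610 ≈ 928.00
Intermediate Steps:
X(J, s) = s + 1/(476 + J)
m(a) = 2*a
X(134, 528) + m(-40*(-5)) = (1 + 476*528 + 134*528)/(476 + 134) + 2*(-40*(-5)) = (1 + 251328 + 70752)/610 + 2*200 = (1/610)*322081 + 400 = 322081/610 + 400 = 566081/610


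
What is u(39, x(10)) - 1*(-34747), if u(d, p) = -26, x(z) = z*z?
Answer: 34721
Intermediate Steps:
x(z) = z²
u(39, x(10)) - 1*(-34747) = -26 - 1*(-34747) = -26 + 34747 = 34721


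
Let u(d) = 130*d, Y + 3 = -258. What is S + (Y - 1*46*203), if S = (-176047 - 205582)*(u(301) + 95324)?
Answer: -51311555165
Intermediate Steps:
Y = -261 (Y = -3 - 258 = -261)
S = -51311545566 (S = (-176047 - 205582)*(130*301 + 95324) = -381629*(39130 + 95324) = -381629*134454 = -51311545566)
S + (Y - 1*46*203) = -51311545566 + (-261 - 1*46*203) = -51311545566 + (-261 - 46*203) = -51311545566 + (-261 - 9338) = -51311545566 - 9599 = -51311555165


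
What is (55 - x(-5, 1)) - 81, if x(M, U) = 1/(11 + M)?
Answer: -157/6 ≈ -26.167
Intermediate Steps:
(55 - x(-5, 1)) - 81 = (55 - 1/(11 - 5)) - 81 = (55 - 1/6) - 81 = (55 - 1*⅙) - 81 = (55 - ⅙) - 81 = 329/6 - 81 = -157/6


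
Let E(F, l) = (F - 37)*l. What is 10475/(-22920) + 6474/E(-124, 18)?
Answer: -1986007/738024 ≈ -2.6910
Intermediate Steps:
E(F, l) = l*(-37 + F) (E(F, l) = (-37 + F)*l = l*(-37 + F))
10475/(-22920) + 6474/E(-124, 18) = 10475/(-22920) + 6474/((18*(-37 - 124))) = 10475*(-1/22920) + 6474/((18*(-161))) = -2095/4584 + 6474/(-2898) = -2095/4584 + 6474*(-1/2898) = -2095/4584 - 1079/483 = -1986007/738024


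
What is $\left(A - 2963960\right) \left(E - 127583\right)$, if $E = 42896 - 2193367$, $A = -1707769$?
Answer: $10642450935366$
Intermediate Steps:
$E = -2150471$
$\left(A - 2963960\right) \left(E - 127583\right) = \left(-1707769 - 2963960\right) \left(-2150471 - 127583\right) = \left(-4671729\right) \left(-2278054\right) = 10642450935366$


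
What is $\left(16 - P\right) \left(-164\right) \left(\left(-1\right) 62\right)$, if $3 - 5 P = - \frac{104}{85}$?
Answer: $\frac{65492088}{425} \approx 1.541 \cdot 10^{5}$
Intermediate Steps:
$P = \frac{359}{425}$ ($P = \frac{3}{5} - \frac{\left(-104\right) \frac{1}{85}}{5} = \frac{3}{5} - - \frac{104}{425} = \frac{3}{5} + \frac{104}{425} = \frac{359}{425} \approx 0.84471$)
$\left(16 - P\right) \left(-164\right) \left(\left(-1\right) 62\right) = \left(16 - \frac{359}{425}\right) \left(-164\right) \left(\left(-1\right) 62\right) = \left(16 - \frac{359}{425}\right) \left(-164\right) \left(-62\right) = \frac{6441}{425} \left(-164\right) \left(-62\right) = \left(- \frac{1056324}{425}\right) \left(-62\right) = \frac{65492088}{425}$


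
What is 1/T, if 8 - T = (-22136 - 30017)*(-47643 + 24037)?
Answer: -1/1231123710 ≈ -8.1227e-10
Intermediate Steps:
T = -1231123710 (T = 8 - (-22136 - 30017)*(-47643 + 24037) = 8 - (-52153)*(-23606) = 8 - 1*1231123718 = 8 - 1231123718 = -1231123710)
1/T = 1/(-1231123710) = -1/1231123710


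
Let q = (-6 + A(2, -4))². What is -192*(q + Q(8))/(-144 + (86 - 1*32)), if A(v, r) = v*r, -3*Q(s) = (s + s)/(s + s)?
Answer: 18784/45 ≈ 417.42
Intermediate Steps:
Q(s) = -⅓ (Q(s) = -(s + s)/(3*(s + s)) = -2*s/(3*(2*s)) = -2*s*1/(2*s)/3 = -⅓*1 = -⅓)
A(v, r) = r*v
q = 196 (q = (-6 - 4*2)² = (-6 - 8)² = (-14)² = 196)
-192*(q + Q(8))/(-144 + (86 - 1*32)) = -192*(196 - ⅓)/(-144 + (86 - 1*32)) = -37568/(-144 + (86 - 32)) = -37568/(-144 + 54) = -37568/(-90) = -37568*(-1)/90 = -192*(-587/270) = 18784/45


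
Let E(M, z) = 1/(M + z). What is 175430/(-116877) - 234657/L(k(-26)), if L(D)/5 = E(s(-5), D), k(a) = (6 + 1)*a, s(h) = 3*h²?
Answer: 2934581785073/584385 ≈ 5.0217e+6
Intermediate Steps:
k(a) = 7*a
L(D) = 5/(75 + D) (L(D) = 5/(3*(-5)² + D) = 5/(3*25 + D) = 5/(75 + D))
175430/(-116877) - 234657/L(k(-26)) = 175430/(-116877) - 234657/(5/(75 + 7*(-26))) = 175430*(-1/116877) - 234657/(5/(75 - 182)) = -175430/116877 - 234657/(5/(-107)) = -175430/116877 - 234657/(5*(-1/107)) = -175430/116877 - 234657/(-5/107) = -175430/116877 - 234657*(-107/5) = -175430/116877 + 25108299/5 = 2934581785073/584385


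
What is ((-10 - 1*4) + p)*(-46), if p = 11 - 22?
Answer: 1150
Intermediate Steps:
p = -11
((-10 - 1*4) + p)*(-46) = ((-10 - 1*4) - 11)*(-46) = ((-10 - 4) - 11)*(-46) = (-14 - 11)*(-46) = -25*(-46) = 1150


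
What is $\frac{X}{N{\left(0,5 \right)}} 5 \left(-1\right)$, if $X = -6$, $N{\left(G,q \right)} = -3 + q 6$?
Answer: $\frac{10}{9} \approx 1.1111$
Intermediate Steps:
$N{\left(G,q \right)} = -3 + 6 q$
$\frac{X}{N{\left(0,5 \right)}} 5 \left(-1\right) = - \frac{6}{-3 + 6 \cdot 5} \cdot 5 \left(-1\right) = - \frac{6}{-3 + 30} \left(-5\right) = - \frac{6}{27} \left(-5\right) = \left(-6\right) \frac{1}{27} \left(-5\right) = \left(- \frac{2}{9}\right) \left(-5\right) = \frac{10}{9}$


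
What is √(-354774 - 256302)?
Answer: 2*I*√152769 ≈ 781.71*I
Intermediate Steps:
√(-354774 - 256302) = √(-611076) = 2*I*√152769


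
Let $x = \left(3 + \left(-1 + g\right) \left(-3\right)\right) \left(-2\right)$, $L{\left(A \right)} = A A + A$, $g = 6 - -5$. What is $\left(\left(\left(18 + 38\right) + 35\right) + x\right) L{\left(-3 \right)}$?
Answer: $870$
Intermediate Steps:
$g = 11$ ($g = 6 + 5 = 11$)
$L{\left(A \right)} = A + A^{2}$ ($L{\left(A \right)} = A^{2} + A = A + A^{2}$)
$x = 54$ ($x = \left(3 + \left(-1 + 11\right) \left(-3\right)\right) \left(-2\right) = \left(3 + 10 \left(-3\right)\right) \left(-2\right) = \left(3 - 30\right) \left(-2\right) = \left(-27\right) \left(-2\right) = 54$)
$\left(\left(\left(18 + 38\right) + 35\right) + x\right) L{\left(-3 \right)} = \left(\left(\left(18 + 38\right) + 35\right) + 54\right) \left(- 3 \left(1 - 3\right)\right) = \left(\left(56 + 35\right) + 54\right) \left(\left(-3\right) \left(-2\right)\right) = \left(91 + 54\right) 6 = 145 \cdot 6 = 870$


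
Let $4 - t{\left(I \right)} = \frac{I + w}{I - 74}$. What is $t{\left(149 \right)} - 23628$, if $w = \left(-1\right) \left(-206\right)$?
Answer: $- \frac{354431}{15} \approx -23629.0$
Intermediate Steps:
$w = 206$
$t{\left(I \right)} = 4 - \frac{206 + I}{-74 + I}$ ($t{\left(I \right)} = 4 - \frac{I + 206}{I - 74} = 4 - \frac{206 + I}{-74 + I}$)
$t{\left(149 \right)} - 23628 = \frac{-502 + 3 \cdot 149}{-74 + 149} - 23628 = \frac{-502 + 447}{75} - 23628 = \frac{1}{75} \left(-55\right) - 23628 = - \frac{11}{15} - 23628 = - \frac{354431}{15}$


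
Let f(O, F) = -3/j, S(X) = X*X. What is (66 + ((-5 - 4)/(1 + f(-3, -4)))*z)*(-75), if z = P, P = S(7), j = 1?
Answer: -42975/2 ≈ -21488.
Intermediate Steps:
S(X) = X**2
f(O, F) = -3 (f(O, F) = -3/1 = -3*1 = -3)
P = 49 (P = 7**2 = 49)
z = 49
(66 + ((-5 - 4)/(1 + f(-3, -4)))*z)*(-75) = (66 + ((-5 - 4)/(1 - 3))*49)*(-75) = (66 - 9/(-2)*49)*(-75) = (66 - 9*(-1/2)*49)*(-75) = (66 + (9/2)*49)*(-75) = (66 + 441/2)*(-75) = (573/2)*(-75) = -42975/2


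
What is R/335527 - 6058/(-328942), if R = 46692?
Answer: 8695791215/55184461217 ≈ 0.15758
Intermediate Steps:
R/335527 - 6058/(-328942) = 46692/335527 - 6058/(-328942) = 46692*(1/335527) - 6058*(-1/328942) = 46692/335527 + 3029/164471 = 8695791215/55184461217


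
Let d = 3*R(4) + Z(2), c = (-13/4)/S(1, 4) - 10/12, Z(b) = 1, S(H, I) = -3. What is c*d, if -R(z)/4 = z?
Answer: -47/4 ≈ -11.750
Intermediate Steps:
R(z) = -4*z
c = ¼ (c = -13/4/(-3) - 10/12 = -13*¼*(-⅓) - 10*1/12 = -13/4*(-⅓) - ⅚ = 13/12 - ⅚ = ¼ ≈ 0.25000)
d = -47 (d = 3*(-4*4) + 1 = 3*(-16) + 1 = -48 + 1 = -47)
c*d = (¼)*(-47) = -47/4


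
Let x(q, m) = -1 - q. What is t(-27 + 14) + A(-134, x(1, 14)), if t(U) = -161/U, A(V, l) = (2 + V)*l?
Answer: 3593/13 ≈ 276.38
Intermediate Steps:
A(V, l) = l*(2 + V)
t(-27 + 14) + A(-134, x(1, 14)) = -161/(-27 + 14) + (-1 - 1*1)*(2 - 134) = -161/(-13) + (-1 - 1)*(-132) = -161*(-1/13) - 2*(-132) = 161/13 + 264 = 3593/13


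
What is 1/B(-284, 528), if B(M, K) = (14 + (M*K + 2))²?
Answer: 1/22480804096 ≈ 4.4482e-11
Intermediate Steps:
B(M, K) = (16 + K*M)² (B(M, K) = (14 + (K*M + 2))² = (14 + (2 + K*M))² = (16 + K*M)²)
1/B(-284, 528) = 1/((16 + 528*(-284))²) = 1/((16 - 149952)²) = 1/((-149936)²) = 1/22480804096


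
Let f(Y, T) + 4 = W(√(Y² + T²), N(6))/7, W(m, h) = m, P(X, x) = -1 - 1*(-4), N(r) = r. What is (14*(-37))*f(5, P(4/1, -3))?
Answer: 2072 - 74*√34 ≈ 1640.5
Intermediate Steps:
P(X, x) = 3 (P(X, x) = -1 + 4 = 3)
f(Y, T) = -4 + √(T² + Y²)/7 (f(Y, T) = -4 + √(Y² + T²)/7 = -4 + √(T² + Y²)*(⅐) = -4 + √(T² + Y²)/7)
(14*(-37))*f(5, P(4/1, -3)) = (14*(-37))*(-4 + √(3² + 5²)/7) = -518*(-4 + √(9 + 25)/7) = -518*(-4 + √34/7) = 2072 - 74*√34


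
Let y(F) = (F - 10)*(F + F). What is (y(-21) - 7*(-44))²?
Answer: 2592100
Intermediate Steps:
y(F) = 2*F*(-10 + F) (y(F) = (-10 + F)*(2*F) = 2*F*(-10 + F))
(y(-21) - 7*(-44))² = (2*(-21)*(-10 - 21) - 7*(-44))² = (2*(-21)*(-31) + 308)² = (1302 + 308)² = 1610² = 2592100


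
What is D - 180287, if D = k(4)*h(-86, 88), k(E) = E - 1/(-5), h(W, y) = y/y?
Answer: -901414/5 ≈ -1.8028e+5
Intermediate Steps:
h(W, y) = 1
k(E) = ⅕ + E (k(E) = E - 1*(-⅕) = E + ⅕ = ⅕ + E)
D = 21/5 (D = (⅕ + 4)*1 = (21/5)*1 = 21/5 ≈ 4.2000)
D - 180287 = 21/5 - 180287 = -901414/5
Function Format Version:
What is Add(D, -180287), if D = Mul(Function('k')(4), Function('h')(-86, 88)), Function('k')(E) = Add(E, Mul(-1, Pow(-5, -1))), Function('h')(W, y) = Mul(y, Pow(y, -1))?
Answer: Rational(-901414, 5) ≈ -1.8028e+5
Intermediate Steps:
Function('h')(W, y) = 1
Function('k')(E) = Add(Rational(1, 5), E) (Function('k')(E) = Add(E, Mul(-1, Rational(-1, 5))) = Add(E, Rational(1, 5)) = Add(Rational(1, 5), E))
D = Rational(21, 5) (D = Mul(Add(Rational(1, 5), 4), 1) = Mul(Rational(21, 5), 1) = Rational(21, 5) ≈ 4.2000)
Add(D, -180287) = Add(Rational(21, 5), -180287) = Rational(-901414, 5)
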